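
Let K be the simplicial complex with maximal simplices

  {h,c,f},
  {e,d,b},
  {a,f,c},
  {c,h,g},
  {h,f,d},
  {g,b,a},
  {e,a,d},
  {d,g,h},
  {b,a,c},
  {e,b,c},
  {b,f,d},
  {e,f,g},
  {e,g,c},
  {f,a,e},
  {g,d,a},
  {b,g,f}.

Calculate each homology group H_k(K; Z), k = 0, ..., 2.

Take the total order a < b < c < d < e < f < g < h on the vertex set. Then K (dimension 2) consists of the simplices:

  0-simplices (8): a, b, c, d, e, f, g, h
  1-simplices (24): ab, ac, ad, ae, af, ag, bc, bd, be, bf, bg, ce, cf, cg, ch, de, df, dg, dh, ef, eg, fg, fh, gh
  2-simplices (16): abc, abg, acf, ade, adg, aef, bce, bde, bdf, bfg, ceg, cfh, cgh, dfh, dgh, efg

giving chain groups C_0 ≅ Z^8, C_1 ≅ Z^24, C_2 ≅ Z^16.

Boundary ∂_1: C_1 → C_0 maps an edge to its endpoints' difference, ∂[p,q] = q − p. For instance
  ∂ad = d − a.
This gives a 8×24 integer matrix of rank 7; reducing to Smith normal form yields diagonal entries (1,1,1,1,1,1,1).

∂_2: C_2 → C_1 maps a triangle to the signed sum of its edges. For instance
  ∂aef = ef − af + ae,
  ∂efg = fg − eg + ef.
As a 24×16 matrix over Z this has rank 15, with invariant factors (1,1,1,1,1,1,1,1,1,1,1,1,1,1,1).

Now H_k = ker ∂_k / im ∂_{k+1}, so:

  H_0: rank C_0 − rank ∂_1 = 8 − 7 = 1, and the invariant factors of ∂_1 are all 1, so H_0 ≅ Z.
  H_1: rank ker ∂_1 − rank ∂_2 = (24 − 7) − 15 = 2, and the invariant factors of ∂_2 are all 1, so H_1 ≅ Z^2.
  H_2: rank ker ∂_2 − rank ∂_3 = (16 − 15) − 0 = 1, and there is no ∂_3, so H_2 ≅ Z.

H_0 = Z,  H_1 = Z^2,  H_2 = Z.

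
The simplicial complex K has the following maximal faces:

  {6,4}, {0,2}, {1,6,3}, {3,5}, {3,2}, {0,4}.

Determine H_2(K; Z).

H_2 ≅ 0.

We work with the vertex ordering 0 < 1 < 2 < 3 < 4 < 5 < 6. The simplices of K, each written with vertices in increasing order, are:

  0-simplices (7): [0], [1], [2], [3], [4], [5], [6]
  1-simplices (8): [0,2], [0,4], [1,3], [1,6], [2,3], [3,5], [3,6], [4,6]
  2-simplices (1): [1,3,6]

giving chain groups C_0 ≅ Z^7, C_1 ≅ Z^8, C_2 ≅ Z^1.

∂_1: C_1 → C_0 maps an edge to its endpoints' difference, ∂[p,q] = q − p. For instance
  ∂[2,3] = [3] − [2].
As a 7×8 matrix over Z this has rank 6, with invariant factors (1,1,1,1,1,1).

∂_2: C_2 → C_1 maps a triangle to the signed sum of its edges. For instance
  ∂[1,3,6] = [3,6] − [1,6] + [1,3].
As a 8×1 matrix over Z this has rank 1, with invariant factors (1).

Reading off H_k = ker ∂_k / im ∂_{k+1}:

  H_2: rank ker ∂_2 − rank ∂_3 = (1 − 1) − 0 = 0, and there is no ∂_3, so H_2 ≅ 0.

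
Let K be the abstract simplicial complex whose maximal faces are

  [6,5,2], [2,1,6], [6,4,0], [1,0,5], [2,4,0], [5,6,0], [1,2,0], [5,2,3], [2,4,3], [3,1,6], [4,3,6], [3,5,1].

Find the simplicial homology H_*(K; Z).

Order the vertices as 0 < 1 < 2 < 3 < 4 < 5 < 6. Listing each simplex with vertices in this order, K has dimension 2 with simplices:

  0-simplices (7): [0], [1], [2], [3], [4], [5], [6]
  1-simplices (18): [0,1], [0,2], [0,4], [0,5], [0,6], [1,2], [1,3], [1,5], [1,6], [2,3], [2,4], [2,5], [2,6], [3,4], [3,5], [3,6], [4,6], [5,6]
  2-simplices (12): [0,1,2], [0,1,5], [0,2,4], [0,4,6], [0,5,6], [1,2,6], [1,3,5], [1,3,6], [2,3,4], [2,3,5], [2,5,6], [3,4,6]

giving chain groups C_0 ≅ Z^7, C_1 ≅ Z^18, C_2 ≅ Z^12.

∂_1: C_1 → C_0 sends each edge [p,q] (with p < q) to q − p.
The resulting 7×18 matrix has rank 6, and its Smith normal form has invariant factors (1,1,1,1,1,1).

Boundary ∂_2: C_2 → C_1 maps a triangle to the signed sum of its edges. For instance
  ∂[0,1,5] = [1,5] − [0,5] + [0,1],
  ∂[1,3,6] = [3,6] − [1,6] + [1,3].
The 18×12 boundary matrix has rank 12 and Smith normal form diag(1,1,1,1,1,1,1,1,1,1,1,2).

Now H_k = ker ∂_k / im ∂_{k+1}, so:

  H_0: rank C_0 − rank ∂_1 = 7 − 6 = 1, and the invariant factors of ∂_1 are all 1, so H_0 = Z.
  H_1: rank ker ∂_1 − rank ∂_2 = (18 − 6) − 12 = 0, and ∂_2 has invariant factor 2 > 1, so H_1 = Z/2.
  H_2: rank ker ∂_2 − rank ∂_3 = (12 − 12) − 0 = 0, and there is no ∂_3, so H_2 = 0.

H_0 ≅ Z,  H_1 ≅ Z/2,  H_2 = 0.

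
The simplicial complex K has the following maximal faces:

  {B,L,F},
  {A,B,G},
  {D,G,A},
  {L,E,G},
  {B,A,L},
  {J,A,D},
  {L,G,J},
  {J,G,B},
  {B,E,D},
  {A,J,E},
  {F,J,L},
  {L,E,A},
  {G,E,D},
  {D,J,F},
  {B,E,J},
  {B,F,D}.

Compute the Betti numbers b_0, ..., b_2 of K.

b_0 = 1, b_1 = 2, b_2 = 1.

Fix the vertex order A < B < D < E < F < G < J < L and write every simplex with vertices in increasing order. Then dim K = 2 and the simplices of K are:

  0-simplices (8): A, B, D, E, F, G, J, L
  1-simplices (24): AB, AD, AE, AG, AJ, AL, BD, BE, BF, BG, BJ, BL, DE, DF, DG, DJ, EG, EJ, EL, FJ, FL, GJ, GL, JL
  2-simplices (16): ABG, ABL, ADG, ADJ, AEJ, AEL, BDE, BDF, BEJ, BFL, BGJ, DEG, DFJ, EGL, FJL, GJL

so the chain groups are C_0 ≅ Z^8, C_1 ≅ Z^24, C_2 ≅ Z^16.

∂_1: C_1 → C_0 maps an edge to its endpoints' difference, ∂[p,q] = q − p.
The 8×24 boundary matrix has rank 7 and Smith normal form diag(1,1,1,1,1,1,1).

Boundary ∂_2: C_2 → C_1 acts by ∂[p,q,r] = [q,r] − [p,r] + [p,q]. For instance
  ∂AEL = EL − AL + AE,
  ∂ADJ = DJ − AJ + AD.
This gives a 24×16 integer matrix of rank 15; reducing to Smith normal form yields diagonal entries (1,1,1,1,1,1,1,1,1,1,1,1,1,1,1).

From H_k ≅ ker(∂_k) / im(∂_{k+1}) we obtain:

  H_0: rank C_0 − rank ∂_1 = 8 − 7 = 1, and the invariant factors of ∂_1 are all 1, so H_0 = Z.
  H_1: rank ker ∂_1 − rank ∂_2 = (24 − 7) − 15 = 2, and the invariant factors of ∂_2 are all 1, so H_1 = Z^2.
  H_2: rank ker ∂_2 − rank ∂_3 = (16 − 15) − 0 = 1, and there is no ∂_3, so H_2 = Z.

Hence the Betti numbers are b_0 = 1, b_1 = 2, b_2 = 1.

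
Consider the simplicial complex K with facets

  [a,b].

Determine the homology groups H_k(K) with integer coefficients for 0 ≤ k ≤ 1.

K has 2 vertices, 1 edge.
rank ∂_0 = 0, rank ∂_1 = 1 ⇒ b_0 = 2 − 0 − 1 = 1; all invariant factors of ∂_1 are 1 so no torsion. So H_0 = Z.
rank ∂_1 = 1, rank ∂_2 = 0 ⇒ b_1 = 1 − 1 − 0 = 0. So H_1 = 0.

H_0 ≅ Z,  H_1 = 0.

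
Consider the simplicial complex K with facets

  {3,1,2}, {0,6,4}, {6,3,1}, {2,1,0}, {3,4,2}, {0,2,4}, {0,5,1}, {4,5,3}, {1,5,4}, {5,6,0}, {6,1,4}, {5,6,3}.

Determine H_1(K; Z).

Order the vertices as 0 < 1 < 2 < 3 < 4 < 5 < 6. Listing each simplex with vertices in this order, K has dimension 2 with simplices:

  0-simplices (7): [0], [1], [2], [3], [4], [5], [6]
  1-simplices (18): [0,1], [0,2], [0,4], [0,5], [0,6], [1,2], [1,3], [1,4], [1,5], [1,6], [2,3], [2,4], [3,4], [3,5], [3,6], [4,5], [4,6], [5,6]
  2-simplices (12): [0,1,2], [0,1,5], [0,2,4], [0,4,6], [0,5,6], [1,2,3], [1,3,6], [1,4,5], [1,4,6], [2,3,4], [3,4,5], [3,5,6]

Hence C_0 ≅ Z^7, C_1 ≅ Z^18, C_2 ≅ Z^12.

∂_1: C_1 → C_0 maps an edge to its endpoints' difference, ∂[p,q] = q − p.
This gives a 7×18 integer matrix of rank 6; reducing to Smith normal form yields diagonal entries (1,1,1,1,1,1).

The boundary map ∂_2: C_2 → C_1 maps a triangle to the signed sum of its edges. For instance
  ∂[0,5,6] = [5,6] − [0,6] + [0,5],
  ∂[0,1,2] = [1,2] − [0,2] + [0,1].
As a 18×12 matrix over Z this has rank 12, with invariant factors (1,1,1,1,1,1,1,1,1,1,1,2).

Now H_k = ker ∂_k / im ∂_{k+1}, so:

  H_1: rank ker ∂_1 − rank ∂_2 = (18 − 6) − 12 = 0, and ∂_2 has invariant factor 2 > 1, so H_1 = Z/2Z.

(K is a triangulation of the real projective plane RP^2.)

H_1 = Z/2Z.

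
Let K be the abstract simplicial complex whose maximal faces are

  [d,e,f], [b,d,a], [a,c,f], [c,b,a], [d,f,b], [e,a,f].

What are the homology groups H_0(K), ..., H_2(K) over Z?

Fix the vertex order a < b < c < d < e < f and write every simplex with vertices in increasing order. Then dim K = 2 and the simplices of K are:

  0-simplices (6): a, b, c, d, e, f
  1-simplices (12): ab, ac, ad, ae, af, bc, bd, bf, cf, de, df, ef
  2-simplices (6): abc, abd, acf, aef, bdf, def

Hence C_0 ≅ Z^6, C_1 ≅ Z^12, C_2 ≅ Z^6.

Boundary ∂_1: C_1 → C_0 sends each edge [p,q] (with p < q) to q − p.
As a 6×12 matrix over Z this has rank 5, with invariant factors (1,1,1,1,1).

The boundary map ∂_2: C_2 → C_1 acts by ∂[p,q,r] = [q,r] − [p,r] + [p,q]. For instance
  ∂def = ef − df + de,
  ∂acf = cf − af + ac.
As a 12×6 matrix over Z this has rank 6, with invariant factors (1,1,1,1,1,1).

Computing H_k = (kernel of ∂_k) / (image of ∂_{k+1}):

  H_0: rank C_0 − rank ∂_1 = 6 − 5 = 1, and the invariant factors of ∂_1 are all 1, so H_0 = Z.
  H_1: rank ker ∂_1 − rank ∂_2 = (12 − 5) − 6 = 1, and the invariant factors of ∂_2 are all 1, so H_1 = Z.
  H_2: rank ker ∂_2 − rank ∂_3 = (6 − 6) − 0 = 0, and there is no ∂_3, so H_2 = 0.

As a check, the Euler characteristic is 6 − 12 + 6 = 0, which agrees with 1 − 1 + 0 = 0.
(K is a triangulation of the cylinder S^1 x I.)

H_0 ≅ Z,  H_1 ≅ Z,  H_2 = 0.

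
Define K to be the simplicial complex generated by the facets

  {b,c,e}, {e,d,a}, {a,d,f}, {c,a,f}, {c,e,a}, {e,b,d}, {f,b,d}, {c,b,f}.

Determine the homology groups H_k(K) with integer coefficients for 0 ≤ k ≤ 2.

H_0 = Z,  H_1 = 0,  H_2 = Z.

Order the vertices as a < b < c < d < e < f. Listing each simplex with vertices in this order, K has dimension 2 with simplices:

  0-simplices (6): a, b, c, d, e, f
  1-simplices (12): ac, ad, ae, af, bc, bd, be, bf, ce, cf, de, df
  2-simplices (8): ace, acf, ade, adf, bce, bcf, bde, bdf

giving chain groups C_0 ≅ Z^6, C_1 ≅ Z^12, C_2 ≅ Z^8.

Boundary ∂_1: C_1 → C_0 is given by ∂[p,q] = [q] − [p]. For instance
  ∂be = e − b.
The 6×12 boundary matrix has rank 5 and Smith normal form diag(1,1,1,1,1).

∂_2: C_2 → C_1 sends each 2-simplex [p,q,r] to [q,r] − [p,r] + [p,q]. For instance
  ∂bce = ce − be + bc,
  ∂ade = de − ae + ad.
The 12×8 boundary matrix has rank 7 and Smith normal form diag(1,1,1,1,1,1,1).

Computing H_k = (kernel of ∂_k) / (image of ∂_{k+1}):

  H_0: rank C_0 − rank ∂_1 = 6 − 5 = 1, and the invariant factors of ∂_1 are all 1, so H_0 ≅ Z.
  H_1: rank ker ∂_1 − rank ∂_2 = (12 − 5) − 7 = 0, and the invariant factors of ∂_2 are all 1, so H_1 ≅ 0.
  H_2: rank ker ∂_2 − rank ∂_3 = (8 − 7) − 0 = 1, and there is no ∂_3, so H_2 ≅ Z.

(K is a triangulation of the 2-sphere S^2.)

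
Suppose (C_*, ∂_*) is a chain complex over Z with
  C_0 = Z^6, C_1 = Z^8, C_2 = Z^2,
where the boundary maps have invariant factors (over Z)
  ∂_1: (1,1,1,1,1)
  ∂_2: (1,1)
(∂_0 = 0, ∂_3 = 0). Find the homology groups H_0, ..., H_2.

H_0 = Z,  H_1 = Z,  H_2 = 0.

H_0: b_0 = 6 − 0 − 5 = 1; torsion from ∂_1 factors > 1: none. So H_0 = Z.
H_1: b_1 = 8 − 5 − 2 = 1; torsion from ∂_2 factors > 1: none. So H_1 = Z.
H_2: b_2 = 2 − 2 − 0 = 0; torsion from ∂_3 factors > 1: none. So H_2 = 0.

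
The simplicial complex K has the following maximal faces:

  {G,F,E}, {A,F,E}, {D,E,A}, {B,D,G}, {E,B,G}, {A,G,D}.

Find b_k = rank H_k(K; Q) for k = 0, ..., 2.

b_0 = 1, b_1 = 1, b_2 = 0.

We work with the vertex ordering A < B < D < E < F < G. The simplices of K, each written with vertices in increasing order, are:

  0-simplices (6): A, B, D, E, F, G
  1-simplices (12): AD, AE, AF, AG, BD, BE, BG, DE, DG, EF, EG, FG
  2-simplices (6): ADE, ADG, AEF, BDG, BEG, EFG

giving chain groups C_0 ≅ Z^6, C_1 ≅ Z^12, C_2 ≅ Z^6.

∂_1: C_1 → C_0 maps an edge to its endpoints' difference, ∂[p,q] = q − p. For instance
  ∂AD = D − A.
The resulting 6×12 matrix has rank 5, and its Smith normal form has invariant factors (1,1,1,1,1).

Boundary ∂_2: C_2 → C_1 maps a triangle to the signed sum of its edges. For instance
  ∂ADE = DE − AE + AD,
  ∂AEF = EF − AF + AE.
The 12×6 boundary matrix has rank 6 and Smith normal form diag(1,1,1,1,1,1).

Now H_k = ker ∂_k / im ∂_{k+1}, so:

  H_0: rank C_0 − rank ∂_1 = 6 − 5 = 1, and the invariant factors of ∂_1 are all 1, so H_0 = Z.
  H_1: rank ker ∂_1 − rank ∂_2 = (12 − 5) − 6 = 1, and the invariant factors of ∂_2 are all 1, so H_1 = Z.
  H_2: rank ker ∂_2 − rank ∂_3 = (6 − 6) − 0 = 0, and there is no ∂_3, so H_2 = 0.

As a check, the Euler characteristic is 6 − 12 + 6 = 0, which agrees with 1 − 1 + 0 = 0.

Hence the Betti numbers are b_0 = 1, b_1 = 1, b_2 = 0.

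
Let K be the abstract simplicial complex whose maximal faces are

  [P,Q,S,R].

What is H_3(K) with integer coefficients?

Take the total order P < Q < R < S on the vertex set. Then K (dimension 3) consists of the simplices:

  0-simplices (4): P, Q, R, S
  1-simplices (6): PQ, PR, PS, QR, QS, RS
  2-simplices (4): PQR, PQS, PRS, QRS
  3-simplices (1): PQRS

Hence C_0 ≅ Z^4, C_1 ≅ Z^6, C_2 ≅ Z^4, C_3 ≅ Z^1.

The boundary map ∂_1: C_1 → C_0 sends each edge [p,q] (with p < q) to q − p. For instance
  ∂QR = R − Q.
The resulting 4×6 matrix has rank 3, and its Smith normal form has invariant factors (1,1,1).

Boundary ∂_2: C_2 → C_1 maps a triangle to the signed sum of its edges. For instance
  ∂PQR = QR − PR + PQ,
  ∂QRS = RS − QS + QR.
As a 6×4 matrix over Z this has rank 3, with invariant factors (1,1,1).

The boundary map ∂_3: C_3 → C_2 sends each 3-simplex σ to the alternating sum Σ_i (−1)^i (σ with its i-th vertex removed). For instance
  ∂PQRS = QRS − PRS + PQS − PQR.
The 4×1 boundary matrix has rank 1 and Smith normal form diag(1).

Now H_k = ker ∂_k / im ∂_{k+1}, so:

  H_3: rank ker ∂_3 − rank ∂_4 = (1 − 1) − 0 = 0, and there is no ∂_4, so H_3 ≅ 0.

H_3 = 0.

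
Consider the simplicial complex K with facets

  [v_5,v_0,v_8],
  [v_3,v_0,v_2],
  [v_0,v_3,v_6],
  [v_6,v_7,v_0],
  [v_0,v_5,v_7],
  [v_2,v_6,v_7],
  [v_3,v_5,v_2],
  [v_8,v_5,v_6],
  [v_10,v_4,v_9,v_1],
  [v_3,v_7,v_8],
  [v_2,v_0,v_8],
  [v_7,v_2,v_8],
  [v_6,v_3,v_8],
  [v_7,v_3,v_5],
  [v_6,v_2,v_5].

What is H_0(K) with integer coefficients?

Take the total order v_0 < v_1 < v_2 < v_3 < v_4 < v_5 < v_6 < v_7 < v_8 < v_9 < v_10 on the vertex set. Then K (dimension 3) consists of the simplices:

  0-simplices (11): [v_0], [v_1], [v_2], [v_3], [v_4], [v_5], [v_6], [v_7], [v_8], [v_9], [v_10]
  1-simplices (27): (27 of them)
  2-simplices (18): (18 of them)
  3-simplices (1): [v_1,v_4,v_9,v_10]

so the chain groups are C_0 ≅ Z^11, C_1 ≅ Z^27, C_2 ≅ Z^18, C_3 ≅ Z^1.

The boundary map ∂_1: C_1 → C_0 maps an edge to its endpoints' difference, ∂[p,q] = q − p. For instance
  ∂[v_0,v_2] = [v_2] − [v_0].
The resulting 11×27 matrix has rank 9, and its Smith normal form has invariant factors (1,1,1,1,1,1,1,1,1).

∂_2: C_2 → C_1 sends each 2-simplex [p,q,r] to [q,r] − [p,r] + [p,q]. For instance
  ∂[v_2,v_6,v_7] = [v_6,v_7] − [v_2,v_7] + [v_2,v_6],
  ∂[v_1,v_9,v_10] = [v_9,v_10] − [v_1,v_10] + [v_1,v_9].
The resulting 27×18 matrix has rank 16, and its Smith normal form has invariant factors (1,1,1,1,1,1,1,1,1,1,1,1,1,1,1,1).

The boundary map ∂_3: C_3 → C_2 sends each 3-simplex σ to the alternating sum Σ_i (−1)^i (σ with its i-th vertex removed). For instance
  ∂[v_1,v_4,v_9,v_10] = [v_4,v_9,v_10] − [v_1,v_9,v_10] + [v_1,v_4,v_10] − [v_1,v_4,v_9].
As a 18×1 matrix over Z this has rank 1, with invariant factors (1).

From H_k ≅ ker(∂_k) / im(∂_{k+1}) we obtain:

  H_0: rank C_0 − rank ∂_1 = 11 − 9 = 2, and the invariant factors of ∂_1 are all 1, so H_0 ≅ Z^2.

(K is a triangulation of the disjoint union of the 3-simplex and the torus T^2.)

H_0 = Z^2.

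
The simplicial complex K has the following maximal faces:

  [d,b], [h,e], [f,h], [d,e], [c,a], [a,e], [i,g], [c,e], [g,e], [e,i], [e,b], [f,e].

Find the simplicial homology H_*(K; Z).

Fix the vertex order a < b < c < d < e < f < g < h < i and write every simplex with vertices in increasing order. Then dim K = 1 and the simplices of K are:

  0-simplices (9): a, b, c, d, e, f, g, h, i
  1-simplices (12): ac, ae, bd, be, ce, de, ef, eg, eh, ei, fh, gi

so the chain groups are C_0 ≅ Z^9, C_1 ≅ Z^12.

The boundary map ∂_1: C_1 → C_0 maps an edge to its endpoints' difference, ∂[p,q] = q − p.
The resulting 9×12 matrix has rank 8, and its Smith normal form has invariant factors (1,1,1,1,1,1,1,1).

Reading off H_k = ker ∂_k / im ∂_{k+1}:

  H_0: rank C_0 − rank ∂_1 = 9 − 8 = 1, and the invariant factors of ∂_1 are all 1, so H_0 = Z.
  H_1: rank ker ∂_1 − rank ∂_2 = (12 − 8) − 0 = 4, and there is no ∂_2, so H_1 = Z^4.

As a check, the Euler characteristic is 9 − 12 = -3, which agrees with 1 − 4 = -3.

H_0 ≅ Z,  H_1 ≅ Z^4.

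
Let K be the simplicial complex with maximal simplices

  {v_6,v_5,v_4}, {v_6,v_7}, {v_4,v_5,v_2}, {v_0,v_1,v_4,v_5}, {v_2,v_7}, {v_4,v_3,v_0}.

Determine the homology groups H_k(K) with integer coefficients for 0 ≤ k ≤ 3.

Order the vertices as v_0 < v_1 < v_2 < v_3 < v_4 < v_5 < v_6 < v_7. Listing each simplex with vertices in this order, K has dimension 3 with simplices:

  0-simplices (8): [v_0], [v_1], [v_2], [v_3], [v_4], [v_5], [v_6], [v_7]
  1-simplices (14): [v_0,v_1], [v_0,v_3], [v_0,v_4], [v_0,v_5], [v_1,v_4], [v_1,v_5], [v_2,v_4], [v_2,v_5], [v_2,v_7], [v_3,v_4], [v_4,v_5], [v_4,v_6], [v_5,v_6], [v_6,v_7]
  2-simplices (7): [v_0,v_1,v_4], [v_0,v_1,v_5], [v_0,v_3,v_4], [v_0,v_4,v_5], [v_1,v_4,v_5], [v_2,v_4,v_5], [v_4,v_5,v_6]
  3-simplices (1): [v_0,v_1,v_4,v_5]

so the chain groups are C_0 ≅ Z^8, C_1 ≅ Z^14, C_2 ≅ Z^7, C_3 ≅ Z^1.

The boundary map ∂_1: C_1 → C_0 sends each edge [p,q] (with p < q) to q − p.
The 8×14 boundary matrix has rank 7 and Smith normal form diag(1,1,1,1,1,1,1).

Boundary ∂_2: C_2 → C_1 acts by ∂[p,q,r] = [q,r] − [p,r] + [p,q]. For instance
  ∂[v_0,v_1,v_5] = [v_1,v_5] − [v_0,v_5] + [v_0,v_1],
  ∂[v_1,v_4,v_5] = [v_4,v_5] − [v_1,v_5] + [v_1,v_4].
As a 14×7 matrix over Z this has rank 6, with invariant factors (1,1,1,1,1,1).

∂_3: C_3 → C_2 sends each 3-simplex σ to the alternating sum Σ_i (−1)^i (σ with its i-th vertex removed). For instance
  ∂[v_0,v_1,v_4,v_5] = [v_1,v_4,v_5] − [v_0,v_4,v_5] + [v_0,v_1,v_5] − [v_0,v_1,v_4].
The resulting 7×1 matrix has rank 1, and its Smith normal form has invariant factors (1).

Computing H_k = (kernel of ∂_k) / (image of ∂_{k+1}):

  H_0: rank C_0 − rank ∂_1 = 8 − 7 = 1, and the invariant factors of ∂_1 are all 1, so H_0 ≅ Z.
  H_1: rank ker ∂_1 − rank ∂_2 = (14 − 7) − 6 = 1, and the invariant factors of ∂_2 are all 1, so H_1 ≅ Z.
  H_2: rank ker ∂_2 − rank ∂_3 = (7 − 6) − 1 = 0, and the invariant factors of ∂_3 are all 1, so H_2 ≅ 0.
  H_3: rank ker ∂_3 − rank ∂_4 = (1 − 1) − 0 = 0, and there is no ∂_4, so H_3 ≅ 0.

As a check, the Euler characteristic is 8 − 14 + 7 − 1 = 0, which agrees with 1 − 1 + 0 − 0 = 0.

H_0 ≅ Z,  H_1 ≅ Z,  H_2 = 0,  H_3 = 0.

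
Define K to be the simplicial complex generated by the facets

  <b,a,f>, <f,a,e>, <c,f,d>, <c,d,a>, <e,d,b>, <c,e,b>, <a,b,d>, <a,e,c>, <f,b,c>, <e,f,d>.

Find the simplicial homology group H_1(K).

Order the vertices as a < b < c < d < e < f. Listing each simplex with vertices in this order, K has dimension 2 with simplices:

  0-simplices (6): a, b, c, d, e, f
  1-simplices (15): ab, ac, ad, ae, af, bc, bd, be, bf, cd, ce, cf, de, df, ef
  2-simplices (10): abd, abf, acd, ace, aef, bce, bcf, bde, cdf, def

Hence C_0 ≅ Z^6, C_1 ≅ Z^15, C_2 ≅ Z^10.

The boundary map ∂_1: C_1 → C_0 maps an edge to its endpoints' difference, ∂[p,q] = q − p.
As a 6×15 matrix over Z this has rank 5, with invariant factors (1,1,1,1,1).

Boundary ∂_2: C_2 → C_1 sends each 2-simplex [p,q,r] to [q,r] − [p,r] + [p,q]. For instance
  ∂bce = ce − be + bc,
  ∂acd = cd − ad + ac.
The resulting 15×10 matrix has rank 10, and its Smith normal form has invariant factors (1,1,1,1,1,1,1,1,1,2).

Now H_k = ker ∂_k / im ∂_{k+1}, so:

  H_1: rank ker ∂_1 − rank ∂_2 = (15 − 5) − 10 = 0, and ∂_2 has invariant factor 2 > 1, so H_1 = Z_2.

(K is a triangulation of the real projective plane RP^2.)

H_1 ≅ Z_2.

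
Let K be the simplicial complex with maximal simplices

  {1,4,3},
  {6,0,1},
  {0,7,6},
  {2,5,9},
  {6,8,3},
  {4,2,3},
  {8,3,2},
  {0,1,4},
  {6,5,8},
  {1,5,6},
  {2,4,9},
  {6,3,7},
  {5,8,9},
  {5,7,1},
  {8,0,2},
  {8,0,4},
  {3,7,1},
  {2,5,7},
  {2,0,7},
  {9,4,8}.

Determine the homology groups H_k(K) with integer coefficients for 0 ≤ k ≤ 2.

H_0 = Z,  H_1 = Z ⊕ Z/2,  H_2 = 0.

Order the vertices as 0 < 1 < 2 < 3 < 4 < 5 < 6 < 7 < 8 < 9. Listing each simplex with vertices in this order, K has dimension 2 with simplices:

  0-simplices (10): [0], [1], [2], [3], [4], [5], [6], [7], [8], [9]
  1-simplices (30): (30 of them)
  2-simplices (20): (20 of them)

so the chain groups are C_0 ≅ Z^10, C_1 ≅ Z^30, C_2 ≅ Z^20.

Boundary ∂_1: C_1 → C_0 sends each edge [p,q] (with p < q) to q − p. For instance
  ∂[1,6] = [6] − [1].
The 10×30 boundary matrix has rank 9 and Smith normal form diag(1,1,1,1,1,1,1,1,1).

The boundary map ∂_2: C_2 → C_1 acts by ∂[p,q,r] = [q,r] − [p,r] + [p,q]. For instance
  ∂[2,5,7] = [5,7] − [2,7] + [2,5],
  ∂[0,2,7] = [2,7] − [0,7] + [0,2].
This gives a 30×20 integer matrix of rank 20; reducing to Smith normal form yields diagonal entries (1,1,1,1,1,1,1,1,1,1,1,1,1,1,1,1,1,1,1,2).

Reading off H_k = ker ∂_k / im ∂_{k+1}:

  H_0: rank C_0 − rank ∂_1 = 10 − 9 = 1, and the invariant factors of ∂_1 are all 1, so H_0 ≅ Z.
  H_1: rank ker ∂_1 − rank ∂_2 = (30 − 9) − 20 = 1, and ∂_2 has invariant factor 2 > 1, so H_1 ≅ Z ⊕ Z/2.
  H_2: rank ker ∂_2 − rank ∂_3 = (20 − 20) − 0 = 0, and there is no ∂_3, so H_2 ≅ 0.

(K is a triangulation of the Klein bottle.)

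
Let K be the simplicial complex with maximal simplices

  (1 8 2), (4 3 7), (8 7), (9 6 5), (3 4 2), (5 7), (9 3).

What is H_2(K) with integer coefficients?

H_2 = 0.

Take the total order 1 < 2 < 3 < 4 < 5 < 6 < 7 < 8 < 9 on the vertex set. Then K (dimension 2) consists of the simplices:

  0-simplices (9): [1], [2], [3], [4], [5], [6], [7], [8], [9]
  1-simplices (14): [1,2], [1,8], [2,3], [2,4], [2,8], [3,4], [3,7], [3,9], [4,7], [5,6], [5,7], [5,9], [6,9], [7,8]
  2-simplices (4): [1,2,8], [2,3,4], [3,4,7], [5,6,9]

so the chain groups are C_0 ≅ Z^9, C_1 ≅ Z^14, C_2 ≅ Z^4.

Boundary ∂_1: C_1 → C_0 sends each edge [p,q] (with p < q) to q − p. For instance
  ∂[1,2] = [2] − [1].
The 9×14 boundary matrix has rank 8 and Smith normal form diag(1,1,1,1,1,1,1,1).

The boundary map ∂_2: C_2 → C_1 acts by ∂[p,q,r] = [q,r] − [p,r] + [p,q]. For instance
  ∂[2,3,4] = [3,4] − [2,4] + [2,3],
  ∂[1,2,8] = [2,8] − [1,8] + [1,2].
The 14×4 boundary matrix has rank 4 and Smith normal form diag(1,1,1,1).

Reading off H_k = ker ∂_k / im ∂_{k+1}:

  H_2: rank ker ∂_2 − rank ∂_3 = (4 − 4) − 0 = 0, and there is no ∂_3, so H_2 ≅ 0.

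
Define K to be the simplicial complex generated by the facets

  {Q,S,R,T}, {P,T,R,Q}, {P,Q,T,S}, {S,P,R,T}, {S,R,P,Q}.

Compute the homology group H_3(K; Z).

Order the vertices as P < Q < R < S < T. Listing each simplex with vertices in this order, K has dimension 3 with simplices:

  0-simplices (5): P, Q, R, S, T
  1-simplices (10): PQ, PR, PS, PT, QR, QS, QT, RS, RT, ST
  2-simplices (10): PQR, PQS, PQT, PRS, PRT, PST, QRS, QRT, QST, RST
  3-simplices (5): PQRS, PQRT, PQST, PRST, QRST

so the chain groups are C_0 ≅ Z^5, C_1 ≅ Z^10, C_2 ≅ Z^10, C_3 ≅ Z^5.

The boundary map ∂_1: C_1 → C_0 sends each edge [p,q] (with p < q) to q − p.
The resulting 5×10 matrix has rank 4, and its Smith normal form has invariant factors (1,1,1,1).

Boundary ∂_2: C_2 → C_1 sends each 2-simplex [p,q,r] to [q,r] − [p,r] + [p,q]. For instance
  ∂PRS = RS − PS + PR,
  ∂QRT = RT − QT + QR.
As a 10×10 matrix over Z this has rank 6, with invariant factors (1,1,1,1,1,1).

∂_3: C_3 → C_2 sends each 3-simplex σ to the alternating sum Σ_i (−1)^i (σ with its i-th vertex removed). For instance
  ∂PQRT = QRT − PRT + PQT − PQR,
  ∂QRST = RST − QST + QRT − QRS.
As a 10×5 matrix over Z this has rank 4, with invariant factors (1,1,1,1).

Now H_k = ker ∂_k / im ∂_{k+1}, so:

  H_3: rank ker ∂_3 − rank ∂_4 = (5 − 4) − 0 = 1, and there is no ∂_4, so H_3 = Z.

H_3 ≅ Z.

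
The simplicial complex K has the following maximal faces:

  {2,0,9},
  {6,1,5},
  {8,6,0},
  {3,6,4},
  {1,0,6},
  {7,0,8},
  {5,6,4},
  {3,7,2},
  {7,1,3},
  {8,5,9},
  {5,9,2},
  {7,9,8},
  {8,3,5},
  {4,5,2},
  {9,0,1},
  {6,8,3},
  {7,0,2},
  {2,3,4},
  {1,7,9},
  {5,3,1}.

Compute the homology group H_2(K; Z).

Take the total order 0 < 1 < 2 < 3 < 4 < 5 < 6 < 7 < 8 < 9 on the vertex set. Then K (dimension 2) consists of the simplices:

  0-simplices (10): [0], [1], [2], [3], [4], [5], [6], [7], [8], [9]
  1-simplices (30): (30 of them)
  2-simplices (20): (20 of them)

Hence C_0 ≅ Z^10, C_1 ≅ Z^30, C_2 ≅ Z^20.

Boundary ∂_1: C_1 → C_0 is given by ∂[p,q] = [q] − [p]. For instance
  ∂[3,7] = [7] − [3].
The resulting 10×30 matrix has rank 9, and its Smith normal form has invariant factors (1,1,1,1,1,1,1,1,1).

Boundary ∂_2: C_2 → C_1 sends each 2-simplex [p,q,r] to [q,r] − [p,r] + [p,q]. For instance
  ∂[2,3,7] = [3,7] − [2,7] + [2,3],
  ∂[5,8,9] = [8,9] − [5,9] + [5,8].
The 30×20 boundary matrix has rank 20 and Smith normal form diag(1,1,1,1,1,1,1,1,1,1,1,1,1,1,1,1,1,1,1,2).

From H_k ≅ ker(∂_k) / im(∂_{k+1}) we obtain:

  H_2: rank ker ∂_2 − rank ∂_3 = (20 − 20) − 0 = 0, and there is no ∂_3, so H_2 ≅ 0.

H_2 ≅ 0.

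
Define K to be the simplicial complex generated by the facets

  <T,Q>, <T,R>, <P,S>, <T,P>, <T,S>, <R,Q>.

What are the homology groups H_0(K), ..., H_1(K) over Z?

K has 5 vertices, 6 edges.
rank ∂_0 = 0, rank ∂_1 = 4 ⇒ b_0 = 5 − 0 − 4 = 1; all invariant factors of ∂_1 are 1 so no torsion. So H_0 = Z.
rank ∂_1 = 4, rank ∂_2 = 0 ⇒ b_1 = 6 − 4 − 0 = 2. So H_1 = Z^2.

H_0 ≅ Z,  H_1 ≅ Z^2.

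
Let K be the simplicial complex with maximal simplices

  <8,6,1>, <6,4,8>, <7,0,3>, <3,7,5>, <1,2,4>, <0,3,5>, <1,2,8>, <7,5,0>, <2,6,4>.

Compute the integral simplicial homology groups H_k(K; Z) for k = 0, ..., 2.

H_0 = Z^2,  H_1 = Z,  H_2 = Z.

Take the total order 0 < 1 < 2 < 3 < 4 < 5 < 6 < 7 < 8 on the vertex set. Then K (dimension 2) consists of the simplices:

  0-simplices (9): [0], [1], [2], [3], [4], [5], [6], [7], [8]
  1-simplices (16): [0,3], [0,5], [0,7], [1,2], [1,4], [1,6], [1,8], [2,4], [2,6], [2,8], [3,5], [3,7], [4,6], [4,8], [5,7], [6,8]
  2-simplices (9): [0,3,5], [0,3,7], [0,5,7], [1,2,4], [1,2,8], [1,6,8], [2,4,6], [3,5,7], [4,6,8]

Hence C_0 ≅ Z^9, C_1 ≅ Z^16, C_2 ≅ Z^9.

∂_1: C_1 → C_0 maps an edge to its endpoints' difference, ∂[p,q] = q − p. For instance
  ∂[1,6] = [6] − [1].
This gives a 9×16 integer matrix of rank 7; reducing to Smith normal form yields diagonal entries (1,1,1,1,1,1,1).

The boundary map ∂_2: C_2 → C_1 maps a triangle to the signed sum of its edges. For instance
  ∂[1,2,8] = [2,8] − [1,8] + [1,2],
  ∂[0,5,7] = [5,7] − [0,7] + [0,5].
The resulting 16×9 matrix has rank 8, and its Smith normal form has invariant factors (1,1,1,1,1,1,1,1).

Computing H_k = (kernel of ∂_k) / (image of ∂_{k+1}):

  H_0: rank C_0 − rank ∂_1 = 9 − 7 = 2, and the invariant factors of ∂_1 are all 1, so H_0 ≅ Z^2.
  H_1: rank ker ∂_1 − rank ∂_2 = (16 − 7) − 8 = 1, and the invariant factors of ∂_2 are all 1, so H_1 ≅ Z.
  H_2: rank ker ∂_2 − rank ∂_3 = (9 − 8) − 0 = 1, and there is no ∂_3, so H_2 ≅ Z.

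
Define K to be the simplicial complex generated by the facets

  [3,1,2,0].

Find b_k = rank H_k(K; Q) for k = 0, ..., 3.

Order the vertices as 0 < 1 < 2 < 3. Listing each simplex with vertices in this order, K has dimension 3 with simplices:

  0-simplices (4): [0], [1], [2], [3]
  1-simplices (6): [0,1], [0,2], [0,3], [1,2], [1,3], [2,3]
  2-simplices (4): [0,1,2], [0,1,3], [0,2,3], [1,2,3]
  3-simplices (1): [0,1,2,3]

so the chain groups are C_0 ≅ Z^4, C_1 ≅ Z^6, C_2 ≅ Z^4, C_3 ≅ Z^1.

∂_1: C_1 → C_0 maps an edge to its endpoints' difference, ∂[p,q] = q − p. For instance
  ∂[1,2] = [2] − [1].
As a 4×6 matrix over Z this has rank 3, with invariant factors (1,1,1).

The boundary map ∂_2: C_2 → C_1 acts by ∂[p,q,r] = [q,r] − [p,r] + [p,q]. For instance
  ∂[1,2,3] = [2,3] − [1,3] + [1,2],
  ∂[0,1,3] = [1,3] − [0,3] + [0,1].
The resulting 6×4 matrix has rank 3, and its Smith normal form has invariant factors (1,1,1).

The boundary map ∂_3: C_3 → C_2 sends each 3-simplex σ to the alternating sum Σ_i (−1)^i (σ with its i-th vertex removed). For instance
  ∂[0,1,2,3] = [1,2,3] − [0,2,3] + [0,1,3] − [0,1,2].
This gives a 4×1 integer matrix of rank 1; reducing to Smith normal form yields diagonal entries (1).

Computing H_k = (kernel of ∂_k) / (image of ∂_{k+1}):

  H_0: rank C_0 − rank ∂_1 = 4 − 3 = 1, and the invariant factors of ∂_1 are all 1, so H_0 ≅ Z.
  H_1: rank ker ∂_1 − rank ∂_2 = (6 − 3) − 3 = 0, and the invariant factors of ∂_2 are all 1, so H_1 ≅ 0.
  H_2: rank ker ∂_2 − rank ∂_3 = (4 − 3) − 1 = 0, and the invariant factors of ∂_3 are all 1, so H_2 ≅ 0.
  H_3: rank ker ∂_3 − rank ∂_4 = (1 − 1) − 0 = 0, and there is no ∂_4, so H_3 ≅ 0.

As a check, the Euler characteristic is 4 − 6 + 4 − 1 = 1, which agrees with 1 − 0 + 0 − 0 = 1.

Hence the Betti numbers are b_0 = 1, b_1 = 0, b_2 = 0, b_3 = 0.

b_0 = 1, b_1 = 0, b_2 = 0, b_3 = 0.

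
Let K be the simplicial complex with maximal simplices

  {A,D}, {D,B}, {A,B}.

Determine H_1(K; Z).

Order the vertices as A < B < D. Listing each simplex with vertices in this order, K has dimension 1 with simplices:

  0-simplices (3): A, B, D
  1-simplices (3): AB, AD, BD

so the chain groups are C_0 ≅ Z^3, C_1 ≅ Z^3.

The boundary map ∂_1: C_1 → C_0 maps an edge to its endpoints' difference, ∂[p,q] = q − p. For instance
  ∂AB = B − A.
The 3×3 boundary matrix has rank 2 and Smith normal form diag(1,1).

Reading off H_k = ker ∂_k / im ∂_{k+1}:

  H_1: rank ker ∂_1 − rank ∂_2 = (3 − 2) − 0 = 1, and there is no ∂_2, so H_1 ≅ Z.

(K is a triangulation of the circle S^1.)

H_1 = Z.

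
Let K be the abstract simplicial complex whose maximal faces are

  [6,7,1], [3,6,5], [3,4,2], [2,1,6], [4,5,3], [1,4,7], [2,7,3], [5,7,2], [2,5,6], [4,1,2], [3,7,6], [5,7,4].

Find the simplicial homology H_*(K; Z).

H_0 = Z,  H_1 = Z/2Z,  H_2 = 0.

Fix the vertex order 1 < 2 < 3 < 4 < 5 < 6 < 7 and write every simplex with vertices in increasing order. Then dim K = 2 and the simplices of K are:

  0-simplices (7): [1], [2], [3], [4], [5], [6], [7]
  1-simplices (18): [1,2], [1,4], [1,6], [1,7], [2,3], [2,4], [2,5], [2,6], [2,7], [3,4], [3,5], [3,6], [3,7], [4,5], [4,7], [5,6], [5,7], [6,7]
  2-simplices (12): [1,2,4], [1,2,6], [1,4,7], [1,6,7], [2,3,4], [2,3,7], [2,5,6], [2,5,7], [3,4,5], [3,5,6], [3,6,7], [4,5,7]

Hence C_0 ≅ Z^7, C_1 ≅ Z^18, C_2 ≅ Z^12.

Boundary ∂_1: C_1 → C_0 is given by ∂[p,q] = [q] − [p].
As a 7×18 matrix over Z this has rank 6, with invariant factors (1,1,1,1,1,1).

∂_2: C_2 → C_1 sends each 2-simplex [p,q,r] to [q,r] − [p,r] + [p,q]. For instance
  ∂[2,3,7] = [3,7] − [2,7] + [2,3],
  ∂[3,6,7] = [6,7] − [3,7] + [3,6].
As a 18×12 matrix over Z this has rank 12, with invariant factors (1,1,1,1,1,1,1,1,1,1,1,2).

Computing H_k = (kernel of ∂_k) / (image of ∂_{k+1}):

  H_0: rank C_0 − rank ∂_1 = 7 − 6 = 1, and the invariant factors of ∂_1 are all 1, so H_0 = Z.
  H_1: rank ker ∂_1 − rank ∂_2 = (18 − 6) − 12 = 0, and ∂_2 has invariant factor 2 > 1, so H_1 = Z/2Z.
  H_2: rank ker ∂_2 − rank ∂_3 = (12 − 12) − 0 = 0, and there is no ∂_3, so H_2 = 0.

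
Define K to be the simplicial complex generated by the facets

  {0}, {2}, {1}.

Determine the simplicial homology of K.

H_0 = Z^3.

K has 3 vertices.
rank ∂_0 = 0, rank ∂_1 = 0 ⇒ b_0 = 3 − 0 − 0 = 3. So H_0 = Z^3.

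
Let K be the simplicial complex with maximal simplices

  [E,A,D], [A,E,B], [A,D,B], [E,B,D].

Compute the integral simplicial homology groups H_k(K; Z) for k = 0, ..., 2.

H_0 = Z,  H_1 = 0,  H_2 = Z.

K has 4 vertices, 6 edges, 4 triangles.
rank ∂_0 = 0, rank ∂_1 = 3 ⇒ b_0 = 4 − 0 − 3 = 1; all invariant factors of ∂_1 are 1 so no torsion. So H_0 = Z.
rank ∂_1 = 3, rank ∂_2 = 3 ⇒ b_1 = 6 − 3 − 3 = 0; all invariant factors of ∂_2 are 1 so no torsion. So H_1 = 0.
rank ∂_2 = 3, rank ∂_3 = 0 ⇒ b_2 = 4 − 3 − 0 = 1. So H_2 = Z.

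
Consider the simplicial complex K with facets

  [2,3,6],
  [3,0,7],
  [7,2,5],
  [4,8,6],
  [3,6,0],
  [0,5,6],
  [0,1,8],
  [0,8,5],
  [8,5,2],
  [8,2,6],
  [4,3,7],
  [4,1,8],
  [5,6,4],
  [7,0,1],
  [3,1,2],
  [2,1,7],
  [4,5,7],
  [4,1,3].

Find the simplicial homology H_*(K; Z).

H_0 ≅ Z,  H_1 ≅ Z × Z/2,  H_2 = 0.

Fix the vertex order 0 < 1 < 2 < 3 < 4 < 5 < 6 < 7 < 8 and write every simplex with vertices in increasing order. Then dim K = 2 and the simplices of K are:

  0-simplices (9): [0], [1], [2], [3], [4], [5], [6], [7], [8]
  1-simplices (27): (27 of them)
  2-simplices (18): [0,1,7], [0,1,8], [0,3,6], [0,3,7], [0,5,6], [0,5,8], [1,2,3], [1,2,7], [1,3,4], [1,4,8], [2,3,6], [2,5,7], [2,5,8], [2,6,8], [3,4,7], [4,5,6], [4,5,7], [4,6,8]

Hence C_0 ≅ Z^9, C_1 ≅ Z^27, C_2 ≅ Z^18.

Boundary ∂_1: C_1 → C_0 is given by ∂[p,q] = [q] − [p].
The 9×27 boundary matrix has rank 8 and Smith normal form diag(1,1,1,1,1,1,1,1).

∂_2: C_2 → C_1 sends each 2-simplex [p,q,r] to [q,r] − [p,r] + [p,q]. For instance
  ∂[0,3,7] = [3,7] − [0,7] + [0,3],
  ∂[1,2,3] = [2,3] − [1,3] + [1,2].
This gives a 27×18 integer matrix of rank 18; reducing to Smith normal form yields diagonal entries (1,1,1,1,1,1,1,1,1,1,1,1,1,1,1,1,1,2).

Reading off H_k = ker ∂_k / im ∂_{k+1}:

  H_0: rank C_0 − rank ∂_1 = 9 − 8 = 1, and the invariant factors of ∂_1 are all 1, so H_0 ≅ Z.
  H_1: rank ker ∂_1 − rank ∂_2 = (27 − 8) − 18 = 1, and ∂_2 has invariant factor 2 > 1, so H_1 ≅ Z × Z/2.
  H_2: rank ker ∂_2 − rank ∂_3 = (18 − 18) − 0 = 0, and there is no ∂_3, so H_2 ≅ 0.

As a check, the Euler characteristic is 9 − 27 + 18 = 0, which agrees with 1 − 1 + 0 = 0.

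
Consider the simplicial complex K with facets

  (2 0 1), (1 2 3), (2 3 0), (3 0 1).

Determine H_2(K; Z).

Take the total order 0 < 1 < 2 < 3 on the vertex set. Then K (dimension 2) consists of the simplices:

  0-simplices (4): [0], [1], [2], [3]
  1-simplices (6): [0,1], [0,2], [0,3], [1,2], [1,3], [2,3]
  2-simplices (4): [0,1,2], [0,1,3], [0,2,3], [1,2,3]

so the chain groups are C_0 ≅ Z^4, C_1 ≅ Z^6, C_2 ≅ Z^4.

Boundary ∂_1: C_1 → C_0 maps an edge to its endpoints' difference, ∂[p,q] = q − p. For instance
  ∂[0,1] = [1] − [0].
This gives a 4×6 integer matrix of rank 3; reducing to Smith normal form yields diagonal entries (1,1,1).

Boundary ∂_2: C_2 → C_1 sends each 2-simplex [p,q,r] to [q,r] − [p,r] + [p,q]. For instance
  ∂[0,1,2] = [1,2] − [0,2] + [0,1],
  ∂[0,1,3] = [1,3] − [0,3] + [0,1].
As a 6×4 matrix over Z this has rank 3, with invariant factors (1,1,1).

Computing H_k = (kernel of ∂_k) / (image of ∂_{k+1}):

  H_2: rank ker ∂_2 − rank ∂_3 = (4 − 3) − 0 = 1, and there is no ∂_3, so H_2 ≅ Z.

H_2 ≅ Z.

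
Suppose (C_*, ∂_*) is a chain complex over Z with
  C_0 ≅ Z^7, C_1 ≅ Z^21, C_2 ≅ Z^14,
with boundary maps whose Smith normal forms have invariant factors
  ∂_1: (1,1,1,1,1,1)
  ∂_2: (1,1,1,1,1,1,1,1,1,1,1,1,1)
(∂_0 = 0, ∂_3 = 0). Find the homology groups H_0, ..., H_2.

H_0: b_0 = 7 − 0 − 6 = 1; torsion from ∂_1 factors > 1: none. So H_0 = Z.
H_1: b_1 = 21 − 6 − 13 = 2; torsion from ∂_2 factors > 1: none. So H_1 = Z^2.
H_2: b_2 = 14 − 13 − 0 = 1; torsion from ∂_3 factors > 1: none. So H_2 = Z.

H_0 = Z,  H_1 = Z^2,  H_2 = Z.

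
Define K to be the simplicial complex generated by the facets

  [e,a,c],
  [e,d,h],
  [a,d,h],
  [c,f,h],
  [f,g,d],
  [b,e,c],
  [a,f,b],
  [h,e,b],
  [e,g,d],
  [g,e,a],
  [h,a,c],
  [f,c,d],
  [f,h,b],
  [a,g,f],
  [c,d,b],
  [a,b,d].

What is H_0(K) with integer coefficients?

Fix the vertex order a < b < c < d < e < f < g < h and write every simplex with vertices in increasing order. Then dim K = 2 and the simplices of K are:

  0-simplices (8): a, b, c, d, e, f, g, h
  1-simplices (24): ab, ac, ad, ae, af, ag, ah, bc, bd, be, bf, bh, cd, ce, cf, ch, de, df, dg, dh, eg, eh, fg, fh
  2-simplices (16): abd, abf, ace, ach, adh, aeg, afg, bcd, bce, beh, bfh, cdf, cfh, deg, deh, dfg

Hence C_0 ≅ Z^8, C_1 ≅ Z^24, C_2 ≅ Z^16.

Boundary ∂_1: C_1 → C_0 sends each edge [p,q] (with p < q) to q − p.
This gives a 8×24 integer matrix of rank 7; reducing to Smith normal form yields diagonal entries (1,1,1,1,1,1,1).

∂_2: C_2 → C_1 sends each 2-simplex [p,q,r] to [q,r] − [p,r] + [p,q]. For instance
  ∂afg = fg − ag + af,
  ∂deg = eg − dg + de.
The 24×16 boundary matrix has rank 15 and Smith normal form diag(1,1,1,1,1,1,1,1,1,1,1,1,1,1,1).

Computing H_k = (kernel of ∂_k) / (image of ∂_{k+1}):

  H_0: rank C_0 − rank ∂_1 = 8 − 7 = 1, and the invariant factors of ∂_1 are all 1, so H_0 = Z.

H_0 ≅ Z.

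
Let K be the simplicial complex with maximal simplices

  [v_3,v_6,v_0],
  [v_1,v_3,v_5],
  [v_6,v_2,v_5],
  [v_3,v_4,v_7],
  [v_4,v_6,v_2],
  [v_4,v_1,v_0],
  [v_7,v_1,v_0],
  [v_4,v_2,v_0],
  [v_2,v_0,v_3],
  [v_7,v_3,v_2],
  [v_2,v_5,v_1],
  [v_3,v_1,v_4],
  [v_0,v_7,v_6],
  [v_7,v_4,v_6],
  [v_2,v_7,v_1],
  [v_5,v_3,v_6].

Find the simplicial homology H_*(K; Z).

Order the vertices as v_0 < v_1 < v_2 < v_3 < v_4 < v_5 < v_6 < v_7. Listing each simplex with vertices in this order, K has dimension 2 with simplices:

  0-simplices (8): [v_0], [v_1], [v_2], [v_3], [v_4], [v_5], [v_6], [v_7]
  1-simplices (24): (24 of them)
  2-simplices (16): (16 of them)

giving chain groups C_0 ≅ Z^8, C_1 ≅ Z^24, C_2 ≅ Z^16.

∂_1: C_1 → C_0 maps an edge to its endpoints' difference, ∂[p,q] = q − p.
The 8×24 boundary matrix has rank 7 and Smith normal form diag(1,1,1,1,1,1,1).

∂_2: C_2 → C_1 maps a triangle to the signed sum of its edges. For instance
  ∂[v_2,v_3,v_7] = [v_3,v_7] − [v_2,v_7] + [v_2,v_3],
  ∂[v_3,v_4,v_7] = [v_4,v_7] − [v_3,v_7] + [v_3,v_4].
As a 24×16 matrix over Z this has rank 15, with invariant factors (1,1,1,1,1,1,1,1,1,1,1,1,1,1,1).

Computing H_k = (kernel of ∂_k) / (image of ∂_{k+1}):

  H_0: rank C_0 − rank ∂_1 = 8 − 7 = 1, and the invariant factors of ∂_1 are all 1, so H_0 = Z.
  H_1: rank ker ∂_1 − rank ∂_2 = (24 − 7) − 15 = 2, and the invariant factors of ∂_2 are all 1, so H_1 = Z^2.
  H_2: rank ker ∂_2 − rank ∂_3 = (16 − 15) − 0 = 1, and there is no ∂_3, so H_2 = Z.

(K is a triangulation of the torus T^2.)

H_0 ≅ Z,  H_1 ≅ Z^2,  H_2 ≅ Z.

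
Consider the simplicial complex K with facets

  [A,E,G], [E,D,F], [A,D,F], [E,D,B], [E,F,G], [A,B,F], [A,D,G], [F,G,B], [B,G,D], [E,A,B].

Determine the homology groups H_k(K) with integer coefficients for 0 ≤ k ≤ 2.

H_0 = Z,  H_1 = Z_2,  H_2 = 0.

Order the vertices as A < B < D < E < F < G. Listing each simplex with vertices in this order, K has dimension 2 with simplices:

  0-simplices (6): A, B, D, E, F, G
  1-simplices (15): AB, AD, AE, AF, AG, BD, BE, BF, BG, DE, DF, DG, EF, EG, FG
  2-simplices (10): ABE, ABF, ADF, ADG, AEG, BDE, BDG, BFG, DEF, EFG

giving chain groups C_0 ≅ Z^6, C_1 ≅ Z^15, C_2 ≅ Z^10.

∂_1: C_1 → C_0 is given by ∂[p,q] = [q] − [p]. For instance
  ∂AB = B − A.
The 6×15 boundary matrix has rank 5 and Smith normal form diag(1,1,1,1,1).

∂_2: C_2 → C_1 acts by ∂[p,q,r] = [q,r] − [p,r] + [p,q]. For instance
  ∂BDE = DE − BE + BD,
  ∂AEG = EG − AG + AE.
As a 15×10 matrix over Z this has rank 10, with invariant factors (1,1,1,1,1,1,1,1,1,2).

Now H_k = ker ∂_k / im ∂_{k+1}, so:

  H_0: rank C_0 − rank ∂_1 = 6 − 5 = 1, and the invariant factors of ∂_1 are all 1, so H_0 = Z.
  H_1: rank ker ∂_1 − rank ∂_2 = (15 − 5) − 10 = 0, and ∂_2 has invariant factor 2 > 1, so H_1 = Z_2.
  H_2: rank ker ∂_2 − rank ∂_3 = (10 − 10) − 0 = 0, and there is no ∂_3, so H_2 = 0.

As a check, the Euler characteristic is 6 − 15 + 10 = 1, which agrees with 1 − 0 + 0 = 1.
(K is a triangulation of the real projective plane RP^2.)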